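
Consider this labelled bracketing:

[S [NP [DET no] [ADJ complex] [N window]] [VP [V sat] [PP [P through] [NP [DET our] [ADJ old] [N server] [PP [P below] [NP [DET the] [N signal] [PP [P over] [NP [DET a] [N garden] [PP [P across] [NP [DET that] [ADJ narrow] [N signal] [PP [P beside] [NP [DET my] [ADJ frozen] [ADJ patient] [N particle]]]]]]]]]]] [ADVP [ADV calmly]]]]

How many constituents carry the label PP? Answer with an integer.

5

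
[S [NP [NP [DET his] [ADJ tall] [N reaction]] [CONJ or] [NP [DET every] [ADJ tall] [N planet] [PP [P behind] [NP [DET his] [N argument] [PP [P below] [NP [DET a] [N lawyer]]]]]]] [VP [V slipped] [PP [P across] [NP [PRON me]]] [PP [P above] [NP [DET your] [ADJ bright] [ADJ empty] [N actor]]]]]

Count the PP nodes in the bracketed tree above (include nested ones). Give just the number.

4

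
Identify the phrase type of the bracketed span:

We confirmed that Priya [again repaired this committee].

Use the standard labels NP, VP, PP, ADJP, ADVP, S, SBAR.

"repaired" is the head of the bracketed span, so the span is a verb phrase: VP.

VP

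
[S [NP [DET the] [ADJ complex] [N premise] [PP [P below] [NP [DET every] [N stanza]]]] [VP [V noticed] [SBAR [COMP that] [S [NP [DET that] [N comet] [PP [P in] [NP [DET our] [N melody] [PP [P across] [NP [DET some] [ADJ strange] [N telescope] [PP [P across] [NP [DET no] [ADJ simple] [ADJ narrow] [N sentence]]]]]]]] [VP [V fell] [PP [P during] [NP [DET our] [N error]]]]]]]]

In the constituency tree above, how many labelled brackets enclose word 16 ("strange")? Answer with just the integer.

10

Path from the root down to the word: S → VP → SBAR → S → NP → PP → NP → PP → NP → ADJ. That is 10 enclosing brackets.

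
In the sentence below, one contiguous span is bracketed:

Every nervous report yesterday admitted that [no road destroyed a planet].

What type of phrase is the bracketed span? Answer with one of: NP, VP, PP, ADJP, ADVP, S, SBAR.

S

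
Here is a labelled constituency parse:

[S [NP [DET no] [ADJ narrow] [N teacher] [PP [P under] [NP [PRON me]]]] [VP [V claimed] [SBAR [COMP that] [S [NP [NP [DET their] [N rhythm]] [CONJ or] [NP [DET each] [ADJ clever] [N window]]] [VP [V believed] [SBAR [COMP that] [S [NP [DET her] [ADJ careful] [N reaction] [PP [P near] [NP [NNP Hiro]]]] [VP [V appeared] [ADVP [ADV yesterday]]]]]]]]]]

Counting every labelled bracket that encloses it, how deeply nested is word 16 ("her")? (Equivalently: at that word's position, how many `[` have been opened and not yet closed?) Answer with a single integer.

Counting open brackets not yet closed at "her": [S [VP [SBAR [S [VP [SBAR [S [NP [DET = 9.

9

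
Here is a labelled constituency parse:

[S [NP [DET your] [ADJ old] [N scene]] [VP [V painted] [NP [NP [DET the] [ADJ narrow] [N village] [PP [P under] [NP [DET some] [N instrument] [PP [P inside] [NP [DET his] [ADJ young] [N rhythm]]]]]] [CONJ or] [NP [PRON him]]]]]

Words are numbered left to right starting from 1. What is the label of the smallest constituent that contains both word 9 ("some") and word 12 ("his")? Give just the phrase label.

NP

The smallest bracket enclosing both words is [NP some instrument inside his young rhythm], so the label is NP.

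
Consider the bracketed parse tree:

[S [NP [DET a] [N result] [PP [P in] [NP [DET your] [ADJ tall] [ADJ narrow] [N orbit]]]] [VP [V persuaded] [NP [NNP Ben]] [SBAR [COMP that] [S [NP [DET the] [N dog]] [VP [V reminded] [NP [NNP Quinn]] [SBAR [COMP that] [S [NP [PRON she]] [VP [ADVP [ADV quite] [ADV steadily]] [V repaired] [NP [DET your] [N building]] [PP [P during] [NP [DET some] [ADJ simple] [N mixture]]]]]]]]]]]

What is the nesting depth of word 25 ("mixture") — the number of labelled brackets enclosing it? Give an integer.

11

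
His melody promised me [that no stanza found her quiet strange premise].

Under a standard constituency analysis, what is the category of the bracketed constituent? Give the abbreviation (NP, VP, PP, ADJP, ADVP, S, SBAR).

SBAR

"that" is the head of the bracketed span, so the span is a subordinate clause: SBAR.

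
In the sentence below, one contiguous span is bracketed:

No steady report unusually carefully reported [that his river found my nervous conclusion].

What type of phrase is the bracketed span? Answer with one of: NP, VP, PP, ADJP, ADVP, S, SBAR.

SBAR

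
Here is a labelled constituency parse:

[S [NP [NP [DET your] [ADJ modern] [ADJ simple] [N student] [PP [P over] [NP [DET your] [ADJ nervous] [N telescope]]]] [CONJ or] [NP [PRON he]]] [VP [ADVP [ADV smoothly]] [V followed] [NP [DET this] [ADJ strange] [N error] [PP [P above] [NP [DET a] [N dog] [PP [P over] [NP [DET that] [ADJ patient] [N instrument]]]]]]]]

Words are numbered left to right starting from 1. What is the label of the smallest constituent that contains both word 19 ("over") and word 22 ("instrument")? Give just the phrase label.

PP

The smallest bracket enclosing both words is [PP over that patient instrument], so the label is PP.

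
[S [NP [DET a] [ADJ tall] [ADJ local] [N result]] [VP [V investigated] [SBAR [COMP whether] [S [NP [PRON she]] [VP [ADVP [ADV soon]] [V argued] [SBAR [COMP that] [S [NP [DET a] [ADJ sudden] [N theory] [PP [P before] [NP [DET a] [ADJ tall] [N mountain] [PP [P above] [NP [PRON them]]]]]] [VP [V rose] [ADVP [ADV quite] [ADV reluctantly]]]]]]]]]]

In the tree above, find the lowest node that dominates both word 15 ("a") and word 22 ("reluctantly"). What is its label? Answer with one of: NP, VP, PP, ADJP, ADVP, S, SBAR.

S

Both words fall inside [S a sudden theory before a tall mountain above them rose quite reluctantly] (words 11–22), and no smaller constituent contains them both. Label: S.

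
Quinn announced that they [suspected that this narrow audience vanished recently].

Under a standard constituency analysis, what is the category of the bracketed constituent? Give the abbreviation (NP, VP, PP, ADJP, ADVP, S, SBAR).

VP

The span is built around the verb "suspected" — a verb phrase (VP).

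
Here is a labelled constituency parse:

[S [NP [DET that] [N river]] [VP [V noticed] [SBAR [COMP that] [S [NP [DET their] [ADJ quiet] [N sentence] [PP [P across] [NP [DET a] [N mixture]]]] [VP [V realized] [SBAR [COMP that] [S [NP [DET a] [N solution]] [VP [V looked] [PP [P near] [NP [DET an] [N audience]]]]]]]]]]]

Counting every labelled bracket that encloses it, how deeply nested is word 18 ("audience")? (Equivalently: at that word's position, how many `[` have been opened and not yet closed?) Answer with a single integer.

Counting open brackets not yet closed at "audience": [S [VP [SBAR [S [VP [SBAR [S [VP [PP [NP [N = 11.

11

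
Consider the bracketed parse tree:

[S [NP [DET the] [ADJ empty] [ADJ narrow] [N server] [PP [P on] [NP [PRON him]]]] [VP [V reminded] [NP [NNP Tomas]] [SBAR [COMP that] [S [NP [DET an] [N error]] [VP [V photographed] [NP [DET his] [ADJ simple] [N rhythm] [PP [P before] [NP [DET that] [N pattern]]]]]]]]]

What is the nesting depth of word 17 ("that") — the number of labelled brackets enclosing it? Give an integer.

The word sits inside DET, which is inside NP, inside PP, inside NP, inside VP, inside S, inside SBAR, inside VP, inside S — 9 brackets in all.

9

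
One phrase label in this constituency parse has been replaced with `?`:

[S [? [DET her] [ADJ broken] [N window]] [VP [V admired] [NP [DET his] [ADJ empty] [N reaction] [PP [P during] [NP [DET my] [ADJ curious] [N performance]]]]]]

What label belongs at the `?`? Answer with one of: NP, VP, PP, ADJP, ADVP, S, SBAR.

A constituent whose immediate children are DET 'her', ADJ 'broken', N 'window' is a noun phrase: NP.

NP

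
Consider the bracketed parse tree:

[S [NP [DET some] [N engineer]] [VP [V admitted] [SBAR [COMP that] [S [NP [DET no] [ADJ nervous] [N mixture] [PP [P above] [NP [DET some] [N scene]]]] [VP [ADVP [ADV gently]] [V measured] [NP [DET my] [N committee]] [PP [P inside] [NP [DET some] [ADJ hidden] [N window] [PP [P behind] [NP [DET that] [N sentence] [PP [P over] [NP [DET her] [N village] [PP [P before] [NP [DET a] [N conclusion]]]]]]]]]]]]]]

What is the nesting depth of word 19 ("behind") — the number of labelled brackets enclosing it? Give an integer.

9

Path from the root down to the word: S → VP → SBAR → S → VP → PP → NP → PP → P. That is 9 enclosing brackets.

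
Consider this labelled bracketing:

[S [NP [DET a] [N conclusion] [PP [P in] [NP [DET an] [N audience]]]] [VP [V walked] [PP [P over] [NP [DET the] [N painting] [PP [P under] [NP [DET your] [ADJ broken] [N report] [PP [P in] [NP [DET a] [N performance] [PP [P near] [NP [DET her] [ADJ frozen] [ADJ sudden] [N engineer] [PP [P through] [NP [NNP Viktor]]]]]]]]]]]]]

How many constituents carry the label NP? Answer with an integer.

The NP constituents are: [NP a conclusion in an audience]; [NP an audience]; [NP the painting under your broken report in a performance near her frozen sudden engineer through Viktor]; [NP your broken report in a performance near her frozen sudden engineer through Viktor]; [NP a performance near her frozen sudden engineer through Viktor]; [NP her frozen sudden engineer through Viktor] …. Total: 7.

7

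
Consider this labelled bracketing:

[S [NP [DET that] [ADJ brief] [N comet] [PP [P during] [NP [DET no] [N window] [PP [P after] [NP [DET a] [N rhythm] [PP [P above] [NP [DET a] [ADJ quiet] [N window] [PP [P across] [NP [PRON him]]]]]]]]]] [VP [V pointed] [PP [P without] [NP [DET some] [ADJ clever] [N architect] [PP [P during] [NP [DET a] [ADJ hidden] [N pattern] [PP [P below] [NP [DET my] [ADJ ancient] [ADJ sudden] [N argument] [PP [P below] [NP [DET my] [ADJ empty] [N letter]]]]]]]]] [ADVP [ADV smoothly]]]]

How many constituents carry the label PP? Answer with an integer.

8

Scanning left to right, an opening `[PP` appears at word positions 4, 7, 10, 14, 17, 21, 25, 30 — 8 in total.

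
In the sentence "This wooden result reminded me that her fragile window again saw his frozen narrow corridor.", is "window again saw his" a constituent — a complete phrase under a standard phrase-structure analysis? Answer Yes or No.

No

The smallest constituent containing the whole sequence is the clause [S her fragile window again saw his frozen narrow corridor], but the sequence is only part of it — it straddles the boundary between noun phrase "her fragile window" and verb phrase "again saw his frozen narrow corridor".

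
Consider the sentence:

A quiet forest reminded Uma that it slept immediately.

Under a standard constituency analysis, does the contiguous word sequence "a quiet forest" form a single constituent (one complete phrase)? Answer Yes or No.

Yes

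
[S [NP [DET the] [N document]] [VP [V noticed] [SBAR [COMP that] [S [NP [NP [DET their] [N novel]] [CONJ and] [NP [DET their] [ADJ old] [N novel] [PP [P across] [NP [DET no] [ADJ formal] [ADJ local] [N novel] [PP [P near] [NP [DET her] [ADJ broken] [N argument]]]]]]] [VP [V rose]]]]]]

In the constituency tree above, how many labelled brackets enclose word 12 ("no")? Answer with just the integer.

9

Path from the root down to the word: S → VP → SBAR → S → NP → NP → PP → NP → DET. That is 9 enclosing brackets.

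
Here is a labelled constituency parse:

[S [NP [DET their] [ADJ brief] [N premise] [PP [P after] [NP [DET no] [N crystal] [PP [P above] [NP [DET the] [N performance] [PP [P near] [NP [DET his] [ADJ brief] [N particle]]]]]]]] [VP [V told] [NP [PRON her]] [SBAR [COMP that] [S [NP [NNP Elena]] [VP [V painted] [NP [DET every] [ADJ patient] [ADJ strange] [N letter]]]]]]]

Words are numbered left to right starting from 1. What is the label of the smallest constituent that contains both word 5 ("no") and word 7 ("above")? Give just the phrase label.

NP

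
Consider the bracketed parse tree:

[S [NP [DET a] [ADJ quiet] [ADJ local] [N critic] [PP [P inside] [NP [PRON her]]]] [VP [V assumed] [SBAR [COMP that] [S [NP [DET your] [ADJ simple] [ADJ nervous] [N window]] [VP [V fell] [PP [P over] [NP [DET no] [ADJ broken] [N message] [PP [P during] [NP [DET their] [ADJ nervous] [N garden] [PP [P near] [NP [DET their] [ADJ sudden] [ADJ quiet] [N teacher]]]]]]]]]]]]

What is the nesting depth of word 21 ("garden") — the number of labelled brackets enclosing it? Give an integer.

The word sits inside N, which is inside NP, inside PP, inside NP, inside PP, inside VP, inside S, inside SBAR, inside VP, inside S — 10 brackets in all.

10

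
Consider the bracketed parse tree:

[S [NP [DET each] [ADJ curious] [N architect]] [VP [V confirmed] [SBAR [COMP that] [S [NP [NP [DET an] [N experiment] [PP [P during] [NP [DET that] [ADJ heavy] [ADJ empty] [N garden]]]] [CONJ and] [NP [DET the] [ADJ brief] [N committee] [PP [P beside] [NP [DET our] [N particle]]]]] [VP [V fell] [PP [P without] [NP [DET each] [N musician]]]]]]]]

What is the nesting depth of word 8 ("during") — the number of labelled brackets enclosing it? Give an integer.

The word sits inside P, which is inside PP, inside NP, inside NP, inside S, inside SBAR, inside VP, inside S — 8 brackets in all.

8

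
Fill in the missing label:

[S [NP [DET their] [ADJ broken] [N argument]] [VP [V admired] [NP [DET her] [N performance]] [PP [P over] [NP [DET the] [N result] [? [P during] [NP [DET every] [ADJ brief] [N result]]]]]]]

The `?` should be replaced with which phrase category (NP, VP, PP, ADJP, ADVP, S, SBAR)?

PP

A constituent whose immediate children are P 'during', NP is a prepositional phrase: PP.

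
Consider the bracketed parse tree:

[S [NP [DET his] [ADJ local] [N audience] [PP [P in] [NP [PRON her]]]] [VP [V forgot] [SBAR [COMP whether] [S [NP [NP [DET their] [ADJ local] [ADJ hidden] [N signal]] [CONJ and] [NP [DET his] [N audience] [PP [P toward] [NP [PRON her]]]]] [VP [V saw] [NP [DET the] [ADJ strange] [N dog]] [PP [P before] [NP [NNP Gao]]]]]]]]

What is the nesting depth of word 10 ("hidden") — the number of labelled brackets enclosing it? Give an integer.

The word sits inside ADJ, which is inside NP, inside NP, inside S, inside SBAR, inside VP, inside S — 7 brackets in all.

7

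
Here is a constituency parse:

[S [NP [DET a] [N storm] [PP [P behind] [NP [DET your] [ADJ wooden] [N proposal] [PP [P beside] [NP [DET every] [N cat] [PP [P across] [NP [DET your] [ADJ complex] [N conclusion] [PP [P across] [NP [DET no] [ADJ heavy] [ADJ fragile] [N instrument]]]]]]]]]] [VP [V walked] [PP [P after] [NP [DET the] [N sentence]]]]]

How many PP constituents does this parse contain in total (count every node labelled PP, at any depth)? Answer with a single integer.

The PP constituents are: [PP behind your wooden proposal beside every cat across your complex conclusion across no heavy fragile instrument]; [PP beside every cat across your complex conclusion across no heavy fragile instrument]; [PP across your complex conclusion across no heavy fragile instrument]; [PP across no heavy fragile instrument]; [PP after the sentence]. Total: 5.

5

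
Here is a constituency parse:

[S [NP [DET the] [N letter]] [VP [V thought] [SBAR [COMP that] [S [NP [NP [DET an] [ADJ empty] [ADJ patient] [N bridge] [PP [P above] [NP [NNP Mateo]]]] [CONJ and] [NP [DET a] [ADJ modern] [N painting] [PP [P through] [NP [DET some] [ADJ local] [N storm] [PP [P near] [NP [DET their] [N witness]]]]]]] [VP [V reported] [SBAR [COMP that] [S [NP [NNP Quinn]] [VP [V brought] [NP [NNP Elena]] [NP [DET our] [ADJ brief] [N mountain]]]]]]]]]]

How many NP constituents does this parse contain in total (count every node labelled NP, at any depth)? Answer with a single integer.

Listing each NP by its span: [NP the letter]; [NP an empty patient bridge above Mateo and a modern painting through some local storm near their witness]; [NP an empty patient bridge above Mateo]; [NP Mateo]; [NP a modern painting through some local storm near their witness]; [NP some local storm near their witness] … — that makes 10.

10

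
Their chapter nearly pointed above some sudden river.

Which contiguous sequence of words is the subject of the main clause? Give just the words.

In the main clause the verb is "pointed"; the NP preceding it, "their chapter", is the subject.

their chapter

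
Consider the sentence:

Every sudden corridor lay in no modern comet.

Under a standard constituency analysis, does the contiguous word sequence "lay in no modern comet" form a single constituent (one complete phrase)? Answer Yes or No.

Yes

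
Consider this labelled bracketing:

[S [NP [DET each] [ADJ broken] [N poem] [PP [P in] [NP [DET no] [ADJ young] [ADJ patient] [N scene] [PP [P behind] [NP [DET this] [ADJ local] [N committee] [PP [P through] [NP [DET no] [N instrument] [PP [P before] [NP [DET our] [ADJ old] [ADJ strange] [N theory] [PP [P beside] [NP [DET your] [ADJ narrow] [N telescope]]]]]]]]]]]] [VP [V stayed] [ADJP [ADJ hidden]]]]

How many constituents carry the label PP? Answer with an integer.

5

Scanning left to right, an opening `[PP` appears at word positions 4, 9, 13, 16, 21 — 5 in total.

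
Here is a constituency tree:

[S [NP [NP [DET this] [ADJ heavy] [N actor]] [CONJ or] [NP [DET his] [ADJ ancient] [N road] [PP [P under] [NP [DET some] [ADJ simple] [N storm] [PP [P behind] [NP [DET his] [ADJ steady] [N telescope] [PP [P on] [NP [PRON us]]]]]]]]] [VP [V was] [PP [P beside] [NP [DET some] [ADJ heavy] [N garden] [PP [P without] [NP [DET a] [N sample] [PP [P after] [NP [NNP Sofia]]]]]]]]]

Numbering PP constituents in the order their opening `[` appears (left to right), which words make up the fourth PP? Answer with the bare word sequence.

beside some heavy garden without a sample after Sofia

In left-to-right order the PP constituents are "under some simple storm behind his steady telescope on us"; "behind his steady telescope on us"; "on us"; "beside some heavy garden without a sample after Sofia"; "without a sample after Sofia"; "after Sofia". Number 4 is "beside some heavy garden without a sample after Sofia".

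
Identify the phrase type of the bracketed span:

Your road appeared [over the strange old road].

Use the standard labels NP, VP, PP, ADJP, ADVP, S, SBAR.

The span is built around the preposition "over" — a prepositional phrase (PP).

PP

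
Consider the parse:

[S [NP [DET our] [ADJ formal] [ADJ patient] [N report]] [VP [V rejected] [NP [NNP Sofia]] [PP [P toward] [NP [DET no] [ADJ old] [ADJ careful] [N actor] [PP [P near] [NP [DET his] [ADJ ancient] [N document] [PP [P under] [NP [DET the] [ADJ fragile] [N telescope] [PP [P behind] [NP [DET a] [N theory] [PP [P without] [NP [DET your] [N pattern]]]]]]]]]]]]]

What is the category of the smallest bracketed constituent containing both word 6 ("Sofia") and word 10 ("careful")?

The smallest bracket enclosing both words is [VP rejected Sofia toward no old careful actor near his ancient document under the fragile telescope behind a theory without your pattern], so the label is VP.

VP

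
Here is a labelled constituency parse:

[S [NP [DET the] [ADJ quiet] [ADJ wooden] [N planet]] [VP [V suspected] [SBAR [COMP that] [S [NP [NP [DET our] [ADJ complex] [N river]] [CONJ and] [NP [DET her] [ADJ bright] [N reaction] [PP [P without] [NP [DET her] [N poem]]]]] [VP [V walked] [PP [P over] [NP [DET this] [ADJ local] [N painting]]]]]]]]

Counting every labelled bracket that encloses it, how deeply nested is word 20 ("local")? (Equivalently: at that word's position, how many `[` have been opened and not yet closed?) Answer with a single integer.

The word sits inside ADJ, which is inside NP, inside PP, inside VP, inside S, inside SBAR, inside VP, inside S — 8 brackets in all.

8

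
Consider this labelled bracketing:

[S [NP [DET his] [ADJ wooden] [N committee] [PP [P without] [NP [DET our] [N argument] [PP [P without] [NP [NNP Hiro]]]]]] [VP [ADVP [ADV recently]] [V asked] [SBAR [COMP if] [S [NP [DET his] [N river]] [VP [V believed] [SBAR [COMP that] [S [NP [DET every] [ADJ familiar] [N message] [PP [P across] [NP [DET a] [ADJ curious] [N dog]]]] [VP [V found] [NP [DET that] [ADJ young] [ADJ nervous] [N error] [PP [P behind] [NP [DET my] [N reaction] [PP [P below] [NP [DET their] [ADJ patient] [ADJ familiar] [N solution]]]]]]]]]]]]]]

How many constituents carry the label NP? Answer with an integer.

9

Listing each NP by its span: [NP his wooden committee without our argument without Hiro]; [NP our argument without Hiro]; [NP Hiro]; [NP his river]; [NP every familiar message across a curious dog]; [NP a curious dog] … — that makes 9.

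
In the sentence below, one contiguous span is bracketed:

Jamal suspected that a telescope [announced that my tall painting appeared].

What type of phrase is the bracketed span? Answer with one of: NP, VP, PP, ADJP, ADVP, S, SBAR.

VP

"announced" is the head of the bracketed span, so the span is a verb phrase: VP.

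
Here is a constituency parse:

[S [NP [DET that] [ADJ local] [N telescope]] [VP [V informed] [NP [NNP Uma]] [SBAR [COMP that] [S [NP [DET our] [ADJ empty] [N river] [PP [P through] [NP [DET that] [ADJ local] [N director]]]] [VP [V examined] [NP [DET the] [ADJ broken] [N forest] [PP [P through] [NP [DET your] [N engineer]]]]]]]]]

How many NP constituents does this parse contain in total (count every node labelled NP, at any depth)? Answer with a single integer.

6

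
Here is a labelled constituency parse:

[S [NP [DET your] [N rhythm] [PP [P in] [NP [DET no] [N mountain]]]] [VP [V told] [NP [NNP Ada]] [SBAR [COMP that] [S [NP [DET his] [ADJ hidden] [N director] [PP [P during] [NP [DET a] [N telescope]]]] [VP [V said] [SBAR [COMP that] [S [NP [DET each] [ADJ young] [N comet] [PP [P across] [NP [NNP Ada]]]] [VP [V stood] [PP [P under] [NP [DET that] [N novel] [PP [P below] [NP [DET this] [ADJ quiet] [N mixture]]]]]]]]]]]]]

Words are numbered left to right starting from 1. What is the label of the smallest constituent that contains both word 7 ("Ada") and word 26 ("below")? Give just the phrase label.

VP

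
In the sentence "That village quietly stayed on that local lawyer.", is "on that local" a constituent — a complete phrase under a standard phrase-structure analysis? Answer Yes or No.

No

"on" belongs to the preposition "on" while "local" belongs to the noun phrase "that local lawyer"; a span that runs across that boundary is not a single phrase.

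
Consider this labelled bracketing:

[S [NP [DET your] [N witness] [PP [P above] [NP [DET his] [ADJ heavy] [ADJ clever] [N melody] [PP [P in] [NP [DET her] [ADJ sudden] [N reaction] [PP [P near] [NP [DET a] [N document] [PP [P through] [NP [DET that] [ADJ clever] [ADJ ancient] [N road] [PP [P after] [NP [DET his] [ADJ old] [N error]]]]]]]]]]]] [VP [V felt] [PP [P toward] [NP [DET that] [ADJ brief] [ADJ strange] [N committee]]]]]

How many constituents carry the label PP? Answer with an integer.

Listing each PP by its span: [PP above his heavy clever melody in her sudden reaction near a document through that clever ancient road after his old error]; [PP in her sudden reaction near a document through that clever ancient road after his old error]; [PP near a document through that clever ancient road after his old error]; [PP through that clever ancient road after his old error]; [PP after his old error]; [PP toward that brief strange committee] — that makes 6.

6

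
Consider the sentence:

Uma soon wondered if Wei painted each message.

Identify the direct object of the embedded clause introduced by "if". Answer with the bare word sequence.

each message

The verb of the embedded clause introduced by "if" is "painted"; its direct object is the NP "each message".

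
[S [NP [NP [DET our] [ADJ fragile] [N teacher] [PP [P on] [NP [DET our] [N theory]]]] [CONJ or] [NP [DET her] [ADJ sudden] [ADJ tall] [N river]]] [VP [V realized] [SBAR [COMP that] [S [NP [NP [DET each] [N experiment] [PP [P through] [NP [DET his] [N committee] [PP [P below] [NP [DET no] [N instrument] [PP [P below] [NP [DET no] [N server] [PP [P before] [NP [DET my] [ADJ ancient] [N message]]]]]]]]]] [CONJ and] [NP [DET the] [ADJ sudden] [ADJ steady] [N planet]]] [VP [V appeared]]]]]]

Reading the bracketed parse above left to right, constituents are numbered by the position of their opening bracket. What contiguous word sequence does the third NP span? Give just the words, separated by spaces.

In left-to-right order the NP constituents are "our fragile teacher on our theory or her sudden tall river"; "our fragile teacher on our theory"; "our theory"; "her sudden tall river"; "each experiment through his committee below no instrument below no server before my ancient message and the sudden steady planet"; "each experiment through his committee below no instrument below no server before my ancient message"; "his committee below no instrument below no server before my ancient message"; "no instrument below no server before my ancient message"; "no server before my ancient message"; "my ancient message"; "the sudden steady planet". Number 3 is "our theory".

our theory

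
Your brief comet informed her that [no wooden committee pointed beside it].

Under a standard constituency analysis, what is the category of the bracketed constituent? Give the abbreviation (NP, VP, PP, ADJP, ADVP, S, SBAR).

The bracketed span "no wooden committee pointed beside it" is headed by "pointed", making it a clause (S).

S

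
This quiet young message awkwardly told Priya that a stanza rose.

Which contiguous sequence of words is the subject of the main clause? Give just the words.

this quiet young message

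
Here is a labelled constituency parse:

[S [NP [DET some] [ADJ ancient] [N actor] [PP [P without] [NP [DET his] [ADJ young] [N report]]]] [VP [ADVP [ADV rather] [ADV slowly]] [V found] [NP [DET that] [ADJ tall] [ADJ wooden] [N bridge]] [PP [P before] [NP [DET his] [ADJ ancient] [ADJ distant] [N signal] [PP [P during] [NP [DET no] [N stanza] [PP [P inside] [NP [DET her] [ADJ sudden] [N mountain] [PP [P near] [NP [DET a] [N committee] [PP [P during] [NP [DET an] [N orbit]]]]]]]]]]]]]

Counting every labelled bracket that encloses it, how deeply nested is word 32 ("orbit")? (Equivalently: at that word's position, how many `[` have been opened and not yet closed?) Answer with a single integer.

13

Path from the root down to the word: S → VP → PP → NP → PP → NP → PP → NP → PP → NP → PP → NP → N. That is 13 enclosing brackets.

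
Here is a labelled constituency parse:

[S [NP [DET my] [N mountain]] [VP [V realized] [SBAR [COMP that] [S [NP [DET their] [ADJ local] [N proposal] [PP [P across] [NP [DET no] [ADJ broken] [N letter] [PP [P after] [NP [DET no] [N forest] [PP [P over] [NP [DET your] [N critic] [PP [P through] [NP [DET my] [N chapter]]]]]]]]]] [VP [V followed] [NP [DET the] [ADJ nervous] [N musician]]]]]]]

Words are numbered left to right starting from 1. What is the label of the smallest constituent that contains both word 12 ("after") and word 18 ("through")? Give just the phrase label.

Word 12 lies under S → VP → SBAR → S → NP → PP → NP → PP → P; word 18 lies under S → VP → SBAR → S → NP → PP → NP → PP → NP → PP → NP → PP → P. The lowest shared node is the PP.

PP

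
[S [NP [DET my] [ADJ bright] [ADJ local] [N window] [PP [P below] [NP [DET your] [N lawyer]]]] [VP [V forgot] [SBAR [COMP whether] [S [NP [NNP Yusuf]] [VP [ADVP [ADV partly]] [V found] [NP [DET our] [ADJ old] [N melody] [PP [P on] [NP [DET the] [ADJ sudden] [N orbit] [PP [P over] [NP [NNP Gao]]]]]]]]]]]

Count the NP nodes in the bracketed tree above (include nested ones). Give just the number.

6

Scanning left to right, an opening `[NP` appears at word positions 1, 6, 10, 13, 17, 21 — 6 in total.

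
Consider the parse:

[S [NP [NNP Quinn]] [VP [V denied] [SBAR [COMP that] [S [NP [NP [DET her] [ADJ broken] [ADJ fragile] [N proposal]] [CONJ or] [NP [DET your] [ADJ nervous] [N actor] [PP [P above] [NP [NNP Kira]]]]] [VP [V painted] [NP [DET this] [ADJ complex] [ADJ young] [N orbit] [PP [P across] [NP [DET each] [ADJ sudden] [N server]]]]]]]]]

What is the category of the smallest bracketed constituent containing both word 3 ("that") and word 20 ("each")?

The smallest bracket enclosing both words is [SBAR that her broken fragile proposal or your nervous actor above Kira painted this complex young orbit across each sudden server], so the label is SBAR.

SBAR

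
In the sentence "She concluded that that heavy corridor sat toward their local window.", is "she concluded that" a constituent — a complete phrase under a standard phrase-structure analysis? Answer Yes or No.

No

"she" belongs to the noun phrase "she" while "that" belongs to the verb phrase "concluded that that heavy corridor sat toward their local window"; a span that runs across that boundary is not a single phrase.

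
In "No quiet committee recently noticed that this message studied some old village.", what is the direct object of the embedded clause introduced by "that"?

some old village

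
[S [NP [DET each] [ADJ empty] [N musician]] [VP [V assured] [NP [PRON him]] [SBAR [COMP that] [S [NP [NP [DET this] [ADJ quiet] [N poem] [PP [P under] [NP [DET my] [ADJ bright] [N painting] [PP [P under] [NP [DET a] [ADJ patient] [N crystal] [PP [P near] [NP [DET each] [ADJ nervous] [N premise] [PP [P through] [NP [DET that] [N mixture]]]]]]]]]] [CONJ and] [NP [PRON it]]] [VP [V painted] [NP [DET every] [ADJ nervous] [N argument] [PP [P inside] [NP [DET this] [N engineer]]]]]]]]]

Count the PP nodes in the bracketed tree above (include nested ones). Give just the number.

Scanning left to right, an opening `[PP` appears at word positions 10, 14, 18, 22, 31 — 5 in total.

5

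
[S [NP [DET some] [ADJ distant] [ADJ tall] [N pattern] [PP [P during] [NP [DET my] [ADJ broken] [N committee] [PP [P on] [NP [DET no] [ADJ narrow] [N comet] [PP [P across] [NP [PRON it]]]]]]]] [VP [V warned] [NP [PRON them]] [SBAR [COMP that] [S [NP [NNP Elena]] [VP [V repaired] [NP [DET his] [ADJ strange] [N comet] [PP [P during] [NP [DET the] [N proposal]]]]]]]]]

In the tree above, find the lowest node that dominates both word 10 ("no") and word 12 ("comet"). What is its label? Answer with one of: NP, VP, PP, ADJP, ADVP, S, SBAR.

NP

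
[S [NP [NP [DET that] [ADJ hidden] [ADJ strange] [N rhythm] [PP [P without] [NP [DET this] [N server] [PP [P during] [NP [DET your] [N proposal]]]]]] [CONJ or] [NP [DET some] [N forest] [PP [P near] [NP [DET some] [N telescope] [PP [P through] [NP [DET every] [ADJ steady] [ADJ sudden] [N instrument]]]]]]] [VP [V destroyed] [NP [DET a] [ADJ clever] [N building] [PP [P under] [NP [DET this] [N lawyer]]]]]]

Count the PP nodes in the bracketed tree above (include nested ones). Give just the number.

5

Scanning left to right, an opening `[PP` appears at word positions 5, 8, 14, 17, 26 — 5 in total.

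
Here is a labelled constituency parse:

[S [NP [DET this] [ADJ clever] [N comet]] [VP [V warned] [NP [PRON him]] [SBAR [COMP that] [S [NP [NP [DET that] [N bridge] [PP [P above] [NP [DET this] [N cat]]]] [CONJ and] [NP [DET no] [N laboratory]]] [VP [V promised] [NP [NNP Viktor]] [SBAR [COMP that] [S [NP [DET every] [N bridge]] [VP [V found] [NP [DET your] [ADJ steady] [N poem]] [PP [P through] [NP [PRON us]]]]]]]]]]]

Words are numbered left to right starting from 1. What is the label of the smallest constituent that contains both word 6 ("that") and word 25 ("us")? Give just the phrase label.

SBAR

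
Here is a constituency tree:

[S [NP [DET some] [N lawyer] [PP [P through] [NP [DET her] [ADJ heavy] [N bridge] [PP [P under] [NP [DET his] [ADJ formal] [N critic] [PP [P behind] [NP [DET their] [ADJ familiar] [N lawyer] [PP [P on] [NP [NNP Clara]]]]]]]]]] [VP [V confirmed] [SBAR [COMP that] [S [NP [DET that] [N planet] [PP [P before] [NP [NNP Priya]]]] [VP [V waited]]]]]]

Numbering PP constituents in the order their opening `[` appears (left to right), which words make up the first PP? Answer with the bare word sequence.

Opening `[PP` markers occur at word positions 3, 7, 11, 15, 21; the first of these opens the constituent [PP through her heavy bridge under his formal critic behind their familiar lawyer on Clara].

through her heavy bridge under his formal critic behind their familiar lawyer on Clara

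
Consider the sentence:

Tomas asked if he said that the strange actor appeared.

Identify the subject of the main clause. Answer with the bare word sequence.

Tomas

In the main clause the verb is "asked"; the NP preceding it, "Tomas", is the subject.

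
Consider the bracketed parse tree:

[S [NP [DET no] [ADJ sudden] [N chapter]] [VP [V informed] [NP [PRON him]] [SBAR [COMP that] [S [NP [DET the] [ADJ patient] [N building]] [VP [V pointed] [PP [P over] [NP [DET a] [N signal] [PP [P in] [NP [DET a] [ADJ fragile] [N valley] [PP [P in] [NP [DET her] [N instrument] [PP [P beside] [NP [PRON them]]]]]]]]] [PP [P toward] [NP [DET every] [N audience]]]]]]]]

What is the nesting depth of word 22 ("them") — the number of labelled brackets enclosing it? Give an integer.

Counting open brackets not yet closed at "them": [S [VP [SBAR [S [VP [PP [NP [PP [NP [PP [NP [PP [NP [PRON = 14.

14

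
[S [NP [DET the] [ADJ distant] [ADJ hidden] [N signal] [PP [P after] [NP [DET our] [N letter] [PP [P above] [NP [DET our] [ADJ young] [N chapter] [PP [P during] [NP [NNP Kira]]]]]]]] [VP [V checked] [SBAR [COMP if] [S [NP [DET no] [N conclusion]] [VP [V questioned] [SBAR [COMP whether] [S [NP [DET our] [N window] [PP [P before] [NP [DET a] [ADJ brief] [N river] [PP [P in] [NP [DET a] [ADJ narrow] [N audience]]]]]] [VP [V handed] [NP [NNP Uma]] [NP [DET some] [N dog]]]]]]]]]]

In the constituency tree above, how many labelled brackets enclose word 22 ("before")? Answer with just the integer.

Counting open brackets not yet closed at "before": [S [VP [SBAR [S [VP [SBAR [S [NP [PP [P = 10.

10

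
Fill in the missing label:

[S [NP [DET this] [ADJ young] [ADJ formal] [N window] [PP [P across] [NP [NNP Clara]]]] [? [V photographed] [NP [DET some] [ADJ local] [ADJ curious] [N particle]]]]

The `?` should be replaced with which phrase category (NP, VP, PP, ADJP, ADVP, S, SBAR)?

VP

Looking at what the `?` directly dominates — V 'photographed', NP — this is a verb phrase (VP).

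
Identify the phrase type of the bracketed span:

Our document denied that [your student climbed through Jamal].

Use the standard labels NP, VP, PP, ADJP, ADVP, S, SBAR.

S

The span is built around the head "climbed" — a clause (S).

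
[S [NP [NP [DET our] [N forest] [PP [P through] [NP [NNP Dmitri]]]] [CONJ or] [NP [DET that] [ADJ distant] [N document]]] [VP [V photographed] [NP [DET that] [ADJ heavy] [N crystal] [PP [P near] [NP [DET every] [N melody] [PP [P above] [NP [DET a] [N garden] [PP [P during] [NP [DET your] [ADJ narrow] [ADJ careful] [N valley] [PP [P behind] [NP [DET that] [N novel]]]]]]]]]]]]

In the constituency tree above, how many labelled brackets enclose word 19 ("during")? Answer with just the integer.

Counting open brackets not yet closed at "during": [S [VP [NP [PP [NP [PP [NP [PP [P = 9.

9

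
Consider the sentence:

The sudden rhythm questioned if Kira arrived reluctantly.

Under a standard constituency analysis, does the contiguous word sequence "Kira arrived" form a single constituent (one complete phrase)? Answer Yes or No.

No

"Kira" belongs to the noun phrase "Kira" while "arrived" belongs to the verb phrase "arrived reluctantly"; a span that runs across that boundary is not a single phrase.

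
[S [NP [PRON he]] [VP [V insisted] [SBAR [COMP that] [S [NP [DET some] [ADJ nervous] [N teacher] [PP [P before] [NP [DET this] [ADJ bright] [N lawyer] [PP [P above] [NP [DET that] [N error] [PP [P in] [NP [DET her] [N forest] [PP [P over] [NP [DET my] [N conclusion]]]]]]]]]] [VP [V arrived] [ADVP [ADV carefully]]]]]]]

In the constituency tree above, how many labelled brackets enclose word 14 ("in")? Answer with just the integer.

Counting open brackets not yet closed at "in": [S [VP [SBAR [S [NP [PP [NP [PP [NP [PP [P = 11.

11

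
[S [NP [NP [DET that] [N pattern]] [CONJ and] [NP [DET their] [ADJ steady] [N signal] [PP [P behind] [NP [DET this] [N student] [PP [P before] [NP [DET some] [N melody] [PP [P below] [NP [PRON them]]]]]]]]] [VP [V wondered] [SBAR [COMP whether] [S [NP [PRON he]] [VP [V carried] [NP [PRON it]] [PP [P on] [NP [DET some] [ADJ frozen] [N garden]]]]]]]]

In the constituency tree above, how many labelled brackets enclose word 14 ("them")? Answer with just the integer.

Path from the root down to the word: S → NP → NP → PP → NP → PP → NP → PP → NP → PRON. That is 10 enclosing brackets.

10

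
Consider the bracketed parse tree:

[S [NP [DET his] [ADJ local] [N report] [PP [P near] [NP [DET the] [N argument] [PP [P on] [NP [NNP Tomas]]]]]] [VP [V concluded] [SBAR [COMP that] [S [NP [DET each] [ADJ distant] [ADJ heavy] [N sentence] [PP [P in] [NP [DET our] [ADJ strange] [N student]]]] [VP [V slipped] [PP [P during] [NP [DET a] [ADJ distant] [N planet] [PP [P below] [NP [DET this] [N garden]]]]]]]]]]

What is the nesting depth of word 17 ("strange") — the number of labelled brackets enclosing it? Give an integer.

8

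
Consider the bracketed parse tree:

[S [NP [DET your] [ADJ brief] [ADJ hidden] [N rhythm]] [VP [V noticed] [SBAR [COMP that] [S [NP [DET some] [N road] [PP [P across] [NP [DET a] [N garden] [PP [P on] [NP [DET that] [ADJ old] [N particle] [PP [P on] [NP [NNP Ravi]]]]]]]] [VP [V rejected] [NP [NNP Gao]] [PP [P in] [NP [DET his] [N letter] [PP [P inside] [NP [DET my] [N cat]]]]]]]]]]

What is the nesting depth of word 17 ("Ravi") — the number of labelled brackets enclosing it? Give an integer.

12

Counting open brackets not yet closed at "Ravi": [S [VP [SBAR [S [NP [PP [NP [PP [NP [PP [NP [NNP = 12.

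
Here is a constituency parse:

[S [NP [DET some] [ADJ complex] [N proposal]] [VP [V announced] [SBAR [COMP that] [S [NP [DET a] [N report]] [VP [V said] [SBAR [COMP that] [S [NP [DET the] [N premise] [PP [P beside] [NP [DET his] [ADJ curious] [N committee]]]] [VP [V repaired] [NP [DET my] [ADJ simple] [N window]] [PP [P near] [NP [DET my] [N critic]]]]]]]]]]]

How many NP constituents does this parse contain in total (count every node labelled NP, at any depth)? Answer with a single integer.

6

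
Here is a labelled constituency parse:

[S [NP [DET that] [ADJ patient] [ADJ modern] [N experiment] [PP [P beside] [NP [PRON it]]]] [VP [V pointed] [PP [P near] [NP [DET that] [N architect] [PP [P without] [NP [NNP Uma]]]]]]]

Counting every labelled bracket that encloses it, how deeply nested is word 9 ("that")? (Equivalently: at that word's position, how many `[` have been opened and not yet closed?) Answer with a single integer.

5

Counting open brackets not yet closed at "that": [S [VP [PP [NP [DET = 5.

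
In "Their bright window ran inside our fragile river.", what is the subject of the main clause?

their bright window

The subject of the main clause is the NP immediately before the verb "ran": "their bright window".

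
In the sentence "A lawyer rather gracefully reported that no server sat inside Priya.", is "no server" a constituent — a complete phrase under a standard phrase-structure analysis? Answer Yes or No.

These words form the whole noun phrase headed by "server", so yes — one constituent.

Yes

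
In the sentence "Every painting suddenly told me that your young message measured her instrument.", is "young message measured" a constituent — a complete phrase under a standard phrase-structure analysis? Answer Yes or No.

No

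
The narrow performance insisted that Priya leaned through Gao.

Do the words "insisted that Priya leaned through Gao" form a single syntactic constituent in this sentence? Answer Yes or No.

"insisted that Priya leaned through Gao" is exactly the verb phrase [VP insisted that Priya leaned through Gao], a complete constituent.

Yes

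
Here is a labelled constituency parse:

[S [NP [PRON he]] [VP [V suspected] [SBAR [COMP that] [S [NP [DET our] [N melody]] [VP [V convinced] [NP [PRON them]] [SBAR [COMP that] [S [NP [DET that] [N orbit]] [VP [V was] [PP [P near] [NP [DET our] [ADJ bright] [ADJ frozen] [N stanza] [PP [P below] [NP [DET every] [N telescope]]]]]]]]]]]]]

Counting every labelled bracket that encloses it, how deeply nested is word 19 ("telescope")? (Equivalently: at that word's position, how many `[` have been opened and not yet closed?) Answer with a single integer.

13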